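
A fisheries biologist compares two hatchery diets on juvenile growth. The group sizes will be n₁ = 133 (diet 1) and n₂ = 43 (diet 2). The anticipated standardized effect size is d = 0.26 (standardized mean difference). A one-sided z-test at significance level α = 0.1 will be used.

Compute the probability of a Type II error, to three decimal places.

Noncentrality parameter: δ = d / √(1/n₁ + 1/n₂) = 0.26 / √(1/133 + 1/43) = 1.4821
Critical value for a one-sided test at α = 0.1: z_α = 1.282.
Power = Φ(δ − 1.282) = Φ(0.201) = 0.5795.
Type II error: β = 1 − power = 1 − 0.5795 = 0.4205.

β ≈ 0.421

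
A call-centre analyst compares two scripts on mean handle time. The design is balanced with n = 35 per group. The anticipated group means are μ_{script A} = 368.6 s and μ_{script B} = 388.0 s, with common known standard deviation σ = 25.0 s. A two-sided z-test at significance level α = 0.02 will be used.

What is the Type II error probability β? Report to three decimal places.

Standardized effect: d = |μ_{script A} − μ_{script B}| / σ = |368.6 − 388.0| / 25.0 = 0.7760
Noncentrality parameter: δ = d·√(n/2) = 0.7760 × √(35/2) = 3.2462
Two-sided α = 0.02 → critical value z_{0.01} = 2.326.
Power = Φ(δ − 2.326) + Φ(−δ − 2.326) = Φ(0.920) + Φ(-5.573) = 0.8212 + 0.0000 = 0.8212.
Type II error: β = 1 − power = 1 − 0.8212 = 0.1788.

β ≈ 0.179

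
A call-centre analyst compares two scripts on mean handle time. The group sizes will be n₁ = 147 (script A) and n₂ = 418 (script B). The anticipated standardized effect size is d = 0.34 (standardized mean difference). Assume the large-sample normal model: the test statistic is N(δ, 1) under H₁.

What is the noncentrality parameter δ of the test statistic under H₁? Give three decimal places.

The noncentrality parameter scales effect size by the design's sample-size factor: δ = d / √(1/n₁ + 1/n₂) = 0.34 / √(1/147 + 1/418) = 3.5457

δ ≈ 3.546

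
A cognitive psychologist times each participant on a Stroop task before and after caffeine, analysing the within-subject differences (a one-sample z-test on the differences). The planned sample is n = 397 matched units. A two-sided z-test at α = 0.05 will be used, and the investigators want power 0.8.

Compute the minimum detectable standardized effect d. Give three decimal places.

d ≈ 0.141

Need Φ(δ − 1.960) = 0.8, so δ = 1.960 + 0.842 = 2.802.
(The second rejection-region term Φ(−δ − z_{α/2}) is negligible and dropped.)
δ = d·√n ⇒ d = δ/√n = 2.802/√397 = 0.1406.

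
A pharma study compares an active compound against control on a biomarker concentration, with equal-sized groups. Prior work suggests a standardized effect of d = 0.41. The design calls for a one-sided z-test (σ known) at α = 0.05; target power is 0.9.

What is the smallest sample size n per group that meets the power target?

Set Φ(δ − 1.645) = 0.9; then δ − 1.645 = Φ⁻¹(0.9) = 1.282, giving δ = 2.926.
δ = d·√(n/2) ⇒ n = 2(δ/d)² = 2 × (2.926 / 0.41)² = 101.89.
Rounding up, n = 102 per group.

n = 102 per group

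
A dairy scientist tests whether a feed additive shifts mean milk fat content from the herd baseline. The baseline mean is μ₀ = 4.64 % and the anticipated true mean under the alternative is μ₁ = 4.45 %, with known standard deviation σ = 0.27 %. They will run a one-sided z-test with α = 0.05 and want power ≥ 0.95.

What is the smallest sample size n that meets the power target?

Standardized effect: d = |μ₁ − μ₀| / σ = |4.45 − 4.64| / 0.27 = 0.7037
For power 0.95 need Φ(δ − z_{0.05}) = 0.95, so δ = z_{0.05} + z_{0.05} = 1.645 + 1.645 = 3.290.
δ = d·√n ⇒ n = (δ/d)² = (3.290 / 0.7037)² = 21.85.
Round up to the next whole unit.

n = 22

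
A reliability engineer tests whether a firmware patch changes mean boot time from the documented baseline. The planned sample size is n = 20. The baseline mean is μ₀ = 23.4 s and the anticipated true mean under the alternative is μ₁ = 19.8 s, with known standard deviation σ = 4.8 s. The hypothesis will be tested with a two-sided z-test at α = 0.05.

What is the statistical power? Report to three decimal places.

Standardized effect: d = |μ₁ − μ₀| / σ = |19.8 − 23.4| / 4.8 = 0.7500
Noncentrality parameter: δ = d·√n = 0.7500 × √20 = 3.3541
Critical value for a two-sided test at α = 0.05: z_{α/2} = 1.960.
Power = Φ(δ − 1.960) + Φ(−δ − 1.960) = Φ(1.394) + Φ(-5.314) = 0.9184 + 0.0000 = 0.9184.

Power ≈ 0.918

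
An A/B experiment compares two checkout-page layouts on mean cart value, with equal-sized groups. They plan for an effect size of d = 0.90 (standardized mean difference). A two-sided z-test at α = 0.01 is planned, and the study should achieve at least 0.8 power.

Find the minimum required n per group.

Set Φ(δ − 2.576) = 0.8; then δ − 2.576 = Φ⁻¹(0.8) = 0.842, giving δ = 3.417.
(For δ > 0 the lower-tail rejection region contributes negligibly to power, so the one-term inversion is standard.)
δ = d·√(n/2) ⇒ n = 2(δ/d)² = 2 × (3.417 / 0.90)² = 28.84.
Round up to the next whole unit.

n = 29 per group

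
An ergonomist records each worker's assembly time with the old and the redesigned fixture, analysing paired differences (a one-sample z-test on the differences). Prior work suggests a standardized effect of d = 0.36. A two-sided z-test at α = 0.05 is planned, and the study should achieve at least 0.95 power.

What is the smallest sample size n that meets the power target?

n = 101

Set Φ(δ − 1.960) = 0.95; then δ − 1.960 = Φ⁻¹(0.95) = 1.645, giving δ = 3.605.
(Ignoring the negligible lower-tail rejection probability gives the usual closed-form inversion.)
δ = d·√n ⇒ n = (δ/d)² = (3.605 / 0.36)² = 100.27.
Rounding up, n = 101.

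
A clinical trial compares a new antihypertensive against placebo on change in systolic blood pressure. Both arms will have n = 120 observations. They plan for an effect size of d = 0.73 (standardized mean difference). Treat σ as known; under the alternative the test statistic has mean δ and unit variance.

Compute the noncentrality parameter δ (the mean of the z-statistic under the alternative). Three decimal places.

δ = d·√(n/2) = 0.73 × √(120/2) = 5.6546

δ ≈ 5.655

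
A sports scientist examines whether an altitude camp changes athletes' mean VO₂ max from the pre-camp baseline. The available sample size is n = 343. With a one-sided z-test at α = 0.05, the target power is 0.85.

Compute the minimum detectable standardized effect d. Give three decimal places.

Need Φ(δ − 1.645) = 0.85, so δ = 1.645 + 1.036 = 2.681.
δ = d·√n ⇒ d = δ/√n = 2.681/√343 = 0.1448.

d ≈ 0.145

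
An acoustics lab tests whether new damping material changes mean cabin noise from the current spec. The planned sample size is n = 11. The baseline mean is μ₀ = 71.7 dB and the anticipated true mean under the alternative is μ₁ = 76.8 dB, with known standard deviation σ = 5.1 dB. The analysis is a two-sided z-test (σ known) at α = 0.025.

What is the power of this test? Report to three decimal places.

Power ≈ 0.859

Standardized effect: d = |μ₁ − μ₀| / σ = |76.8 − 71.7| / 5.1 = 1.0000
Noncentrality parameter: δ = d·√n = 1.0000 × √11 = 3.3166
Critical value for a two-sided test at α = 0.025: z_{α/2} = 2.241.
Power = Φ(δ − 2.241) + Φ(−δ − 2.241) = Φ(1.075) + Φ(-5.558) = 0.8589 + 0.0000 = 0.8589.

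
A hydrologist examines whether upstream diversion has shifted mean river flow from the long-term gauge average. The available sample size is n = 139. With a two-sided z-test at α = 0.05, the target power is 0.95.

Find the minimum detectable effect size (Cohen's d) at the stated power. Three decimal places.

Need Φ(δ − 1.960) = 0.95, so δ = 1.960 + 1.645 = 3.605.
(The second rejection-region term Φ(−δ − z_{α/2}) is negligible and dropped.)
δ = d·√n ⇒ d = δ/√n = 3.605/√139 = 0.3058.

d ≈ 0.306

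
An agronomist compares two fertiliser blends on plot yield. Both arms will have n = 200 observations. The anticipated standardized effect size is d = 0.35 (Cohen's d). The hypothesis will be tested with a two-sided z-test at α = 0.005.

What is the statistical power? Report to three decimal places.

Power ≈ 0.756

Noncentrality parameter: δ = d·√(n/2) = 0.35 × √(200/2) = 3.5000
Critical value for a two-sided test at α = 0.005: z_{α/2} = 2.807.
Power = Φ(δ − 2.807) + Φ(−δ − 2.807) = Φ(0.693) + Φ(-6.307) = 0.7558 + 0.0000 = 0.7558.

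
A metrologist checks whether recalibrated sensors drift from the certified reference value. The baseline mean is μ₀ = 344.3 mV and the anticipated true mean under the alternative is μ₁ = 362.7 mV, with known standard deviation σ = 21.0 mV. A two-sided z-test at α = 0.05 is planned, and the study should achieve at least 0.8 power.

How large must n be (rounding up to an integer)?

n = 11

Standardized effect: d = |μ₁ − μ₀| / σ = |362.7 − 344.3| / 21.0 = 0.8762
For power 0.8 need Φ(δ − z_{0.025}) = 0.8, so δ = z_{0.025} + z_{0.20} = 1.960 + 0.842 = 2.802.
(Ignoring the negligible lower-tail rejection probability gives the usual closed-form inversion.)
δ = d·√n ⇒ n = (δ/d)² = (2.802 / 0.8762)² = 10.22.
Round up to the next whole unit.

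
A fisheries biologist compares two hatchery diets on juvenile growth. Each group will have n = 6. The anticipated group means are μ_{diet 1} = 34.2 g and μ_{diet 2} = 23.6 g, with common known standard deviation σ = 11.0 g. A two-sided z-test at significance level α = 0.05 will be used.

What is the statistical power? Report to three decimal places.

Standardized effect: d = |μ_{diet 1} − μ_{diet 2}| / σ = |34.2 − 23.6| / 11.0 = 0.9636
Noncentrality parameter: δ = d·√(n/2) = 0.9636 × √(6/2) = 1.6691
Critical value for a two-sided test at α = 0.05: z_{α/2} = 1.960.
Power = Φ(δ − 1.960) + Φ(−δ − 1.960) = Φ(-0.291) + Φ(-3.629) = 0.3856 + 0.0001 = 0.3857.

Power ≈ 0.386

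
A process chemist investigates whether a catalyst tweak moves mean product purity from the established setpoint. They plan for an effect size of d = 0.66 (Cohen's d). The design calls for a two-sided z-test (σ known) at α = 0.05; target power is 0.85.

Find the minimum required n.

n = 21

For power 0.85 need Φ(δ − z_{0.025}) = 0.85, so δ = z_{0.025} + z_{0.15} = 1.960 + 1.036 = 2.996.
(The Φ(−δ − z_{α/2}) term is vanishingly small for δ > 0 and is dropped in the standard sample-size formula.)
δ = d·√n ⇒ n = (δ/d)² = (2.996 / 0.66)² = 20.61.
Rounding up, n = 21.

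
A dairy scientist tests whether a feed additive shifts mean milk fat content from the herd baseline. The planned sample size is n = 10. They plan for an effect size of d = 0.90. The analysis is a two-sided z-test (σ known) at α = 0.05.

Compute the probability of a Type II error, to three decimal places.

β ≈ 0.188

Noncentrality parameter: δ = d·√n = 0.90 × √10 = 2.8460
Two-sided α = 0.05 → critical value z_{0.025} = 1.960.
Power = Φ(δ − 1.960) + Φ(−δ − 1.960) = Φ(0.886) + Φ(-4.806) = 0.8122 + 0.0000 = 0.8122.
Type II error: β = 1 − power = 1 − 0.8122 = 0.1878.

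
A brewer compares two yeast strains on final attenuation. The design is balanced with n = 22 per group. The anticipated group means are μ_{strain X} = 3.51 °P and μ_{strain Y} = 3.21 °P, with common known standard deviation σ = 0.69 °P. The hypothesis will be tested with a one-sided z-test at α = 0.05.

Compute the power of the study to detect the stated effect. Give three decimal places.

Power ≈ 0.420

Standardized effect: d = |μ_{strain X} − μ_{strain Y}| / σ = |3.51 − 3.21| / 0.69 = 0.4348
Noncentrality parameter: δ = d·√(n/2) = 0.4348 × √(22/2) = 1.4420
One-sided α = 0.05 → critical value z_{0.05} = 1.645.
Power = Φ(δ − 1.645) = Φ(-0.203) = 0.4196.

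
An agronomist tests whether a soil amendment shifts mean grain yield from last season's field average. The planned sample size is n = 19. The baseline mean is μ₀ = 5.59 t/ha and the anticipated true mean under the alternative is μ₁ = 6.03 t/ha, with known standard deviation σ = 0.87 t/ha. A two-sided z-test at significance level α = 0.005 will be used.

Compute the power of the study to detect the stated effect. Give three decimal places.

Power ≈ 0.273

Standardized effect: d = |μ₁ − μ₀| / σ = |6.03 − 5.59| / 0.87 = 0.5057
Noncentrality parameter: δ = d·√n = 0.5057 × √19 = 2.2045
Critical value for a two-sided test at α = 0.005: z_{α/2} = 2.807.
Power = Φ(δ − 2.807) + Φ(−δ − 2.807) = Φ(-0.603) + Φ(-5.012) = 0.2734 + 0.0000 = 0.2734.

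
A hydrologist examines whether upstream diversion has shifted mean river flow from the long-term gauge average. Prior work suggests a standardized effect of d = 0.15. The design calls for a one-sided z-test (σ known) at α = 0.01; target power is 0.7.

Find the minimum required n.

n = 362

Set Φ(δ − 2.326) = 0.7; then δ − 2.326 = Φ⁻¹(0.7) = 0.524, giving δ = 2.851.
δ = d·√n ⇒ n = (δ/d)² = (2.851 / 0.15)² = 361.19.
Round up to the next whole unit.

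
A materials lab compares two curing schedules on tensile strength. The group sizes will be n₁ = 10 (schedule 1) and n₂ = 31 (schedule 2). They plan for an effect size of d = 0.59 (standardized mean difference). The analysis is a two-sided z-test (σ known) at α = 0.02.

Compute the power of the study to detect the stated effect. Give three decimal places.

Noncentrality parameter: δ = d / √(1/n₁ + 1/n₂) = 0.59 / √(1/10 + 1/31) = 1.6223
Critical value for a two-sided test at α = 0.02: z_{α/2} = 2.326.
Power = Φ(δ − 2.326) + Φ(−δ − 2.326) = Φ(-0.704) + Φ(-3.949) = 0.2407 + 0.0000 = 0.2408.

Power ≈ 0.241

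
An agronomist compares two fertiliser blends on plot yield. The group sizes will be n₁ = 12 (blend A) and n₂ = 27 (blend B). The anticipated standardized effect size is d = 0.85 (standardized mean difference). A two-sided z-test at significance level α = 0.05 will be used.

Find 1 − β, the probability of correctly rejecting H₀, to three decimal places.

Power ≈ 0.688

Noncentrality parameter: δ = d / √(1/n₁ + 1/n₂) = 0.85 / √(1/12 + 1/27) = 2.4500
Two-sided α = 0.05 → critical value z_{0.025} = 1.960.
Power = Φ(δ − 1.960) + Φ(−δ − 1.960) = Φ(0.490) + Φ(-4.410) = 0.6879 + 0.0000 = 0.6879.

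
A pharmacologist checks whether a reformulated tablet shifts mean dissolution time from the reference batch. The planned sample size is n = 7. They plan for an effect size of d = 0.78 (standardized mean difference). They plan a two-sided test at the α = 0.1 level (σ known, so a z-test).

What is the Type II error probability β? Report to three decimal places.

β ≈ 0.338

Noncentrality parameter: δ = d·√n = 0.78 × √7 = 2.0637
Critical value for a two-sided test at α = 0.1: z_{α/2} = 1.645.
Power = Φ(δ − 1.645) + Φ(−δ − 1.645) = Φ(0.419) + Φ(-3.709) = 0.6623 + 0.0001 = 0.6624.
Type II error: β = 1 − power = 1 − 0.6624 = 0.3376.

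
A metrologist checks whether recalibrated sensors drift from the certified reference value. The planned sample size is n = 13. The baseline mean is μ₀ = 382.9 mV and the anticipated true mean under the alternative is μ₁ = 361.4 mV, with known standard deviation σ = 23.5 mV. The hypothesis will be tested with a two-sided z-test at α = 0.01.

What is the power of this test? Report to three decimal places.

Power ≈ 0.765

Standardized effect: d = |μ₁ − μ₀| / σ = |361.4 − 382.9| / 23.5 = 0.9149
Noncentrality parameter: δ = d·√n = 0.9149 × √13 = 3.2987
Two-sided α = 0.01 → critical value z_{0.005} = 2.576.
Power = Φ(δ − 2.576) + Φ(−δ − 2.576) = Φ(0.723) + Φ(-5.875) = 0.7651 + 0.0000 = 0.7651.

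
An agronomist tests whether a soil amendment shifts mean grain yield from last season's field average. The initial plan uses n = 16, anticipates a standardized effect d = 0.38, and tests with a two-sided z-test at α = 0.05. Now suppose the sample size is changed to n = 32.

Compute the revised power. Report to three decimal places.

Power ≈ 0.575

With n = 32: δ = d·√n = 0.38 × √32 = 2.1496. Critical value z_{0.025} = 1.960.
Revised power = Φ(δ − 1.960) + Φ(−δ − 1.960) = Φ(0.190) + Φ(-4.110) = 0.5752 + 0.0000 = 0.5752.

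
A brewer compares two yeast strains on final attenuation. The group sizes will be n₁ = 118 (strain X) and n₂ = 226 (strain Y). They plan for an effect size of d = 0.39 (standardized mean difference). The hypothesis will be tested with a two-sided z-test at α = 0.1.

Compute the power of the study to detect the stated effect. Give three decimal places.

Power ≈ 0.963

Noncentrality parameter: δ = d / √(1/n₁ + 1/n₂) = 0.39 / √(1/118 + 1/226) = 3.4338
Two-sided α = 0.1 → critical value z_{0.05} = 1.645.
Power = Φ(δ − 1.645) + Φ(−δ − 1.645) = Φ(1.789) + Φ(-5.079) = 0.9632 + 0.0000 = 0.9632.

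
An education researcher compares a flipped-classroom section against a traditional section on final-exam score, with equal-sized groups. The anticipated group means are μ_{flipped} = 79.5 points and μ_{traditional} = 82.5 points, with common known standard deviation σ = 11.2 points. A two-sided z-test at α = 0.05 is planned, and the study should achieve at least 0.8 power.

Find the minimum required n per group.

n = 219 per group

Standardized effect: d = |μ_{flipped} − μ_{traditional}| / σ = |79.5 − 82.5| / 11.2 = 0.2679
For power 0.8 need Φ(δ − z_{0.025}) = 0.8, so δ = z_{0.025} + z_{0.20} = 1.960 + 0.842 = 2.802.
(For δ > 0 the lower-tail rejection region contributes negligibly to power, so the one-term inversion is standard.)
δ = d·√(n/2) ⇒ n = 2(δ/d)² = 2 × (2.802 / 0.2679)² = 218.79.
Round up to the next whole unit.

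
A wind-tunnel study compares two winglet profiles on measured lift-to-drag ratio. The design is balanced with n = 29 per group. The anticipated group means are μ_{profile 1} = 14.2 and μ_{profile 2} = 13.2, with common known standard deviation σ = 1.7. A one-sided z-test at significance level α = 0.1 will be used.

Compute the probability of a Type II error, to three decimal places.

Standardized effect: d = |μ_{profile 1} − μ_{profile 2}| / σ = |14.2 − 13.2| / 1.7 = 0.5882
Noncentrality parameter: δ = d·√(n/2) = 0.5882 × √(29/2) = 2.2399
Critical value for a one-sided test at α = 0.1: z_α = 1.282.
Power = P(Z > 1.282 − δ) = Φ(0.958) = 0.8311.
Type II error: β = 1 − power = 1 − 0.8311 = 0.1689.

β ≈ 0.169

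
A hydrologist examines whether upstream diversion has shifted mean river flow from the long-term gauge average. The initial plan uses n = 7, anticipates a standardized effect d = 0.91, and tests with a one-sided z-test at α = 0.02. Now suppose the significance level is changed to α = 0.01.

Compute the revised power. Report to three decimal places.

Power ≈ 0.532

δ = d·√n = 0.91 × √7 = 2.4076 (unchanged). New critical value: z_{0.01} = 2.326.
Revised power = P(Z > 2.326 − δ) = Φ(0.081) = 0.5324.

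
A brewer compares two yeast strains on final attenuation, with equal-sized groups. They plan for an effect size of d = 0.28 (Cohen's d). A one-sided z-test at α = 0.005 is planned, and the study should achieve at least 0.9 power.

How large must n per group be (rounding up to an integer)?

Set Φ(δ − 2.576) = 0.9; then δ − 2.576 = Φ⁻¹(0.9) = 1.282, giving δ = 3.857.
δ = d·√(n/2) ⇒ n = 2(δ/d)² = 2 × (3.857 / 0.28)² = 379.58.
Round up to the next whole unit.

n = 380 per group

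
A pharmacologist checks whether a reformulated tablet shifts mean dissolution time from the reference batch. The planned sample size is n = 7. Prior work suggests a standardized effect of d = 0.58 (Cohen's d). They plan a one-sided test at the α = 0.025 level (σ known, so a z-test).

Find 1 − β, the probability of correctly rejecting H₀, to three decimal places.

Noncentrality parameter: δ = d·√n = 0.58 × √7 = 1.5345
Critical value for a one-sided test at α = 0.025: z_α = 1.960.
Power = Φ(δ − 1.960) = Φ(-0.425) = 0.3353.

Power ≈ 0.335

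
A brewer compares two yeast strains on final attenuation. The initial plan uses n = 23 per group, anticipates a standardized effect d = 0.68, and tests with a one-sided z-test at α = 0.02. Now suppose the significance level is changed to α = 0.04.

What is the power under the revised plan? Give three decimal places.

Power ≈ 0.711

δ = d·√(n/2) = 0.68 × √(23/2) = 2.3060 (unchanged). New critical value: z_{0.04} = 1.751.
Revised power = P(Z > 1.751 − δ) = Φ(0.555) = 0.7107.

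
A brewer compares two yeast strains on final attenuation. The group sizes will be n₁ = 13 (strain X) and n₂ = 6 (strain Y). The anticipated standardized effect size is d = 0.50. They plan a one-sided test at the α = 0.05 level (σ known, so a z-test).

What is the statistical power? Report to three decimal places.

Noncentrality parameter: δ = d / √(1/n₁ + 1/n₂) = 0.50 / √(1/13 + 1/6) = 1.0131
One-sided α = 0.05 → critical value z_{0.05} = 1.645.
Power = Φ(δ − 1.645) = Φ(-0.632) = 0.2638.

Power ≈ 0.264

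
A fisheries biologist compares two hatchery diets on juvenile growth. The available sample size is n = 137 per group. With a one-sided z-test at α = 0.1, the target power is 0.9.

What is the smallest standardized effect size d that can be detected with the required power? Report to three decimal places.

d ≈ 0.310

Need Φ(δ − 1.282) = 0.9, so δ = 1.282 + 1.282 = 2.563.
δ = d·√(n/2) ⇒ d = δ/√(n/2) = 2.563/√(137/2) = 0.3097.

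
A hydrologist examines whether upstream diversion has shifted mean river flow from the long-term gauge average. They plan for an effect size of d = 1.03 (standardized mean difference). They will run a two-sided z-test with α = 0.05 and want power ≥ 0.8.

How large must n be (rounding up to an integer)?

n = 8

Set Φ(δ − 1.960) = 0.8; then δ − 1.960 = Φ⁻¹(0.8) = 0.842, giving δ = 2.802.
(Ignoring the negligible lower-tail rejection probability gives the usual closed-form inversion.)
δ = d·√n ⇒ n = (δ/d)² = (2.802 / 1.03)² = 7.40.
Rounding up, n = 8.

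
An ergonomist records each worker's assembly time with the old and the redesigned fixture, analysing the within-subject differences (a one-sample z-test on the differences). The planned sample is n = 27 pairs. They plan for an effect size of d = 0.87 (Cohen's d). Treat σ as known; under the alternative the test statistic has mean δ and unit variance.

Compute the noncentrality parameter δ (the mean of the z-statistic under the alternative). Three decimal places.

The noncentrality parameter scales effect size by the design's sample-size factor: δ = d·√n = 0.87 × √27 = 4.5207

δ ≈ 4.521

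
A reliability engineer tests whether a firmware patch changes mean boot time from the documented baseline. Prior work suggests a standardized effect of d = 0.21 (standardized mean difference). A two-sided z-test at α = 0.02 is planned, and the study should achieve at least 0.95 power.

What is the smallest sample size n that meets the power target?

Set Φ(δ − 2.326) = 0.95; then δ − 2.326 = Φ⁻¹(0.95) = 1.645, giving δ = 3.971.
(For δ > 0 the lower-tail rejection region contributes negligibly to power, so the one-term inversion is standard.)
δ = d·√n ⇒ n = (δ/d)² = (3.971 / 0.21)² = 357.61.
Rounding up, n = 358.

n = 358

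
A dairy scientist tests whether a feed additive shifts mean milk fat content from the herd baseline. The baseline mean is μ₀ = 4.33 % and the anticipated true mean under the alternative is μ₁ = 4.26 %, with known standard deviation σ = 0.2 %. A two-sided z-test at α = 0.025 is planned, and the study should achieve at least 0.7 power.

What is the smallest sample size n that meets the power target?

n = 63

Standardized effect: d = |μ₁ − μ₀| / σ = |4.26 − 4.33| / 0.2 = 0.3500
For power 0.7 need Φ(δ − z_{0.0125}) = 0.7, so δ = z_{0.0125} + z_{0.30} = 2.241 + 0.524 = 2.766.
(The Φ(−δ − z_{α/2}) term is vanishingly small for δ > 0 and is dropped in the standard sample-size formula.)
δ = d·√n ⇒ n = (δ/d)² = (2.766 / 0.3500)² = 62.45.
Rounding up, n = 63.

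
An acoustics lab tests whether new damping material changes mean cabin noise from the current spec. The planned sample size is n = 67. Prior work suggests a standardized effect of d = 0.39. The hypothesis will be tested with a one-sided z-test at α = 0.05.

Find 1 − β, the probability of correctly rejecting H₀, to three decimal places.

Power ≈ 0.939

Noncentrality parameter: δ = d·√n = 0.39 × √67 = 3.1923
One-sided α = 0.05 → critical value z_{0.05} = 1.645.
Power = Φ(δ − 1.645) = Φ(1.547) = 0.9391.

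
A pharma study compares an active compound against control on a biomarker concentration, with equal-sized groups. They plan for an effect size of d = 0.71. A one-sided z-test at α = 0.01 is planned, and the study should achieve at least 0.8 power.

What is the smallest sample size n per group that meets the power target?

Set Φ(δ − 2.326) = 0.8; then δ − 2.326 = Φ⁻¹(0.8) = 0.842, giving δ = 3.168.
δ = d·√(n/2) ⇒ n = 2(δ/d)² = 2 × (3.168 / 0.71)² = 39.82.
Round up to the next whole unit.

n = 40 per group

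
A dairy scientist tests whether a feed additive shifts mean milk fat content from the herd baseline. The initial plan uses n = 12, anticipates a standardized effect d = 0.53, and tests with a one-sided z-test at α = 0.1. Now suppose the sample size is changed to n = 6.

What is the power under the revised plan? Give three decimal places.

Power ≈ 0.507

With n = 6: δ = d·√n = 0.53 × √6 = 1.2982. Critical value z_{0.1} = 1.282.
Revised power = Φ(δ − 1.282) = Φ(0.017) = 0.5067.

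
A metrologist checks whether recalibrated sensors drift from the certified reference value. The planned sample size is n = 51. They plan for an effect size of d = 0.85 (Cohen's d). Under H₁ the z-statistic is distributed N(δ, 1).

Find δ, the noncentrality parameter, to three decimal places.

δ ≈ 6.070

The noncentrality parameter scales effect size by the design's sample-size factor: δ = d·√n = 0.85 × √51 = 6.0702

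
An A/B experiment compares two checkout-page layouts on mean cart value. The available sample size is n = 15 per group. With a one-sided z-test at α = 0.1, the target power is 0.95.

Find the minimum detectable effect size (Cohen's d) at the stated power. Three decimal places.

d ≈ 1.069

Required noncentrality: δ = z_{0.1} + z_{0.05} = 1.282 + 1.645 = 2.926.
δ = d·√(n/2) ⇒ d = δ/√(n/2) = 2.926/√(15/2) = 1.0686.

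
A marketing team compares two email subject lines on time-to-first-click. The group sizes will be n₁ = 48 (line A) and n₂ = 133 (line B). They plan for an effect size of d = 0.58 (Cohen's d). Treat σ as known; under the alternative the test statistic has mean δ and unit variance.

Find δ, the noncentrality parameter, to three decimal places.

δ ≈ 3.445

The noncentrality parameter scales effect size by the design's sample-size factor: δ = d / √(1/n₁ + 1/n₂) = 0.58 / √(1/48 + 1/133) = 3.4446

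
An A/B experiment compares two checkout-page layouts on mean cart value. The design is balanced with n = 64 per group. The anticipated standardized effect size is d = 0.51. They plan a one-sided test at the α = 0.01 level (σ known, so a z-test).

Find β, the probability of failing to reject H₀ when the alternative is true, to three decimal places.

Noncentrality parameter: λ = d·√(n/2) = 0.51 × √(64/2) = 2.8850
Critical value for a one-sided test at α = 0.01: z_α = 2.326.
Power = P(Z > 2.326 − λ) = Φ(0.559) = 0.7118.
Type II error: β = 1 − power = 1 − 0.7118 = 0.2882.

β ≈ 0.288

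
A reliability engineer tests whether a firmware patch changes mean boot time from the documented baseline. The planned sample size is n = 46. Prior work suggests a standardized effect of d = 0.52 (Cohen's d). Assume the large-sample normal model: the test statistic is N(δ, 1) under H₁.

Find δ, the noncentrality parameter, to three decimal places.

δ = d·√n = 0.52 × √46 = 3.5268

δ ≈ 3.527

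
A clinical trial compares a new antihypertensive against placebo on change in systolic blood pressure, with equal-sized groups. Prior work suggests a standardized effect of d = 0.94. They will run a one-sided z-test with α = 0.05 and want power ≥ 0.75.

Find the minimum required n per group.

Set Φ(δ − 1.645) = 0.75; then δ − 1.645 = Φ⁻¹(0.75) = 0.674, giving δ = 2.319.
δ = d·√(n/2) ⇒ n = 2(δ/d)² = 2 × (2.319 / 0.94)² = 12.18.
Rounding up, n = 13 per group.

n = 13 per group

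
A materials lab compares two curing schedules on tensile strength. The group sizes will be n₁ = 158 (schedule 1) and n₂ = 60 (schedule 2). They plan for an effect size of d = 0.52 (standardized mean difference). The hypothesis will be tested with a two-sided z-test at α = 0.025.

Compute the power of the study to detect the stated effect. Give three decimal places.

Noncentrality parameter: δ = d / √(1/n₁ + 1/n₂) = 0.52 / √(1/158 + 1/60) = 3.4291
Two-sided α = 0.025 → critical value z_{0.0125} = 2.241.
Power = Φ(δ − 2.241) + Φ(−δ − 2.241) = Φ(1.188) + Φ(-5.670) = 0.8825 + 0.0000 = 0.8825.

Power ≈ 0.883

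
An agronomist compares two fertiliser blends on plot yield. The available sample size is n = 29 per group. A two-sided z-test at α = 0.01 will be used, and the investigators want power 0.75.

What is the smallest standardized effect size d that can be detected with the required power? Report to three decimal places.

d ≈ 0.854

Required noncentrality: δ = z_{0.005} + z_{0.25} = 2.576 + 0.674 = 3.250.
(Lower-tail contribution to power is negligible for δ > 0.)
δ = d·√(n/2) ⇒ d = δ/√(n/2) = 3.250/√(29/2) = 0.8536.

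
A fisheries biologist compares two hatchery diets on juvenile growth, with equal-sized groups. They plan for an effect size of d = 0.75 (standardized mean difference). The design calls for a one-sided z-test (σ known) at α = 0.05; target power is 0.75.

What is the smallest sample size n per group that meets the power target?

n = 20 per group

For power 0.75 need Φ(δ − z_{0.05}) = 0.75, so δ = z_{0.05} + z_{0.25} = 1.645 + 0.674 = 2.319.
δ = d·√(n/2) ⇒ n = 2(δ/d)² = 2 × (2.319 / 0.75)² = 19.13.
Round up to the next whole unit.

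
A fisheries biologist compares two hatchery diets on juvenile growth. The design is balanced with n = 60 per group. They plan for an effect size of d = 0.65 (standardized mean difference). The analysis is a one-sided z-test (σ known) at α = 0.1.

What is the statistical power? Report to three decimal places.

Noncentrality parameter: δ = d·√(n/2) = 0.65 × √(60/2) = 3.5602
One-sided α = 0.1 → critical value z_{0.1} = 1.282.
Power = P(Z > 1.282 − δ) = Φ(2.279) = 0.9887.

Power ≈ 0.989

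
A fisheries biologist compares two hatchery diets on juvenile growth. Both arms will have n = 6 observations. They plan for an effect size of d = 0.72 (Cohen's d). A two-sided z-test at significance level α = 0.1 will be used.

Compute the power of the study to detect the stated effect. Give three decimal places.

Power ≈ 0.347

Noncentrality parameter: δ = d·√(n/2) = 0.72 × √(6/2) = 1.2471
Two-sided α = 0.1 → critical value z_{0.05} = 1.645.
Power = Φ(δ − 1.645) + Φ(−δ − 1.645) = Φ(-0.398) + Φ(-2.892) = 0.3454 + 0.0019 = 0.3473.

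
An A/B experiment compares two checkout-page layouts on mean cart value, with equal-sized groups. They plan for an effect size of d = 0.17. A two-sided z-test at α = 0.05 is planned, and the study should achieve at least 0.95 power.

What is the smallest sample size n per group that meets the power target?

n = 900 per group

Set Φ(δ − 1.960) = 0.95; then δ − 1.960 = Φ⁻¹(0.95) = 1.645, giving δ = 3.605.
(The Φ(−δ − z_{α/2}) term is vanishingly small for δ > 0 and is dropped in the standard sample-size formula.)
δ = d·√(n/2) ⇒ n = 2(δ/d)² = 2 × (3.605 / 0.17)² = 899.29.
Round up to the next whole unit.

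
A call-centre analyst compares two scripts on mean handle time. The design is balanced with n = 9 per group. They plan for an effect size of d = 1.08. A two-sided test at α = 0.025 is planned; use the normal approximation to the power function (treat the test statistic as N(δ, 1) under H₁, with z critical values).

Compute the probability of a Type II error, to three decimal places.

β ≈ 0.480

Noncentrality parameter: δ = d·√(n/2) = 1.08 × √(9/2) = 2.2910
Critical value for a two-sided test at α = 0.025: z_{α/2} = 2.241.
Power = Φ(δ − 2.241) + Φ(−δ − 2.241) = Φ(0.050) + Φ(-4.532) = 0.5198 + 0.0000 = 0.5198.
Type II error: β = 1 − power = 1 − 0.5198 = 0.4802.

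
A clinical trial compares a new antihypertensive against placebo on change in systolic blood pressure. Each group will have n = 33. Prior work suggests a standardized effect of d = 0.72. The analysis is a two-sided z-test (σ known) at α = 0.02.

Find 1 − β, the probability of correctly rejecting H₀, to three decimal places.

Power ≈ 0.725

Noncentrality parameter: δ = d·√(n/2) = 0.72 × √(33/2) = 2.9247
Two-sided α = 0.02 → critical value z_{0.01} = 2.326.
Power = Φ(δ − 2.326) + Φ(−δ − 2.326) = Φ(0.598) + Φ(-5.251) = 0.7252 + 0.0000 = 0.7252.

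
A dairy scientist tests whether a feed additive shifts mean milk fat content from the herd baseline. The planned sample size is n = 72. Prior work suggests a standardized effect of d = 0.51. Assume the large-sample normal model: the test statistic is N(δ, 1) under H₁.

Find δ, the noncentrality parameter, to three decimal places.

δ = d·√n = 0.51 × √72 = 4.3275

δ ≈ 4.327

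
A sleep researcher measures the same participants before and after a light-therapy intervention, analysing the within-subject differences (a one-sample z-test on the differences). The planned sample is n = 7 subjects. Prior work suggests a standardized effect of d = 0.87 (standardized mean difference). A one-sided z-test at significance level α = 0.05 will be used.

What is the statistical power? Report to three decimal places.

Power ≈ 0.744

Noncentrality parameter: δ = d·√n = 0.87 × √7 = 2.3018
One-sided α = 0.05 → critical value z_{0.05} = 1.645.
Power = Φ(δ − 1.645) = Φ(0.657) = 0.7444.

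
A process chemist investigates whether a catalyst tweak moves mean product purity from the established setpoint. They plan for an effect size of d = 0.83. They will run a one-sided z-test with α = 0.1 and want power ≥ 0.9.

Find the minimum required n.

For power 0.9 need Φ(δ − z_{0.1}) = 0.9, so δ = z_{0.1} + z_{0.10} = 1.282 + 1.282 = 2.563.
δ = d·√n ⇒ n = (δ/d)² = (2.563 / 0.83)² = 9.54.
Round up to the next whole unit.

n = 10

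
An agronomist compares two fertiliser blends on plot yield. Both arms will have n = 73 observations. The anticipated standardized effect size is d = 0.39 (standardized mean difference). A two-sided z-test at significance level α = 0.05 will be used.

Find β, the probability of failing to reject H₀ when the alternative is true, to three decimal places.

Noncentrality parameter: δ = d·√(n/2) = 0.39 × √(73/2) = 2.3562
Critical value for a two-sided test at α = 0.05: z_{α/2} = 1.960.
Power = Φ(δ − 1.960) + Φ(−δ − 1.960) = Φ(0.396) + Φ(-4.316) = 0.6540 + 0.0000 = 0.6540.
Type II error: β = 1 − power = 1 − 0.6540 = 0.3460.

β ≈ 0.346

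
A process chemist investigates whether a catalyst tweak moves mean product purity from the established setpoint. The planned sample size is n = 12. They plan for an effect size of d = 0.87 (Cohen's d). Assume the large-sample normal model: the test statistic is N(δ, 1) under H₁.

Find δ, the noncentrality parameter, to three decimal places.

δ ≈ 3.014

The noncentrality parameter scales effect size by the design's sample-size factor: δ = d·√n = 0.87 × √12 = 3.0138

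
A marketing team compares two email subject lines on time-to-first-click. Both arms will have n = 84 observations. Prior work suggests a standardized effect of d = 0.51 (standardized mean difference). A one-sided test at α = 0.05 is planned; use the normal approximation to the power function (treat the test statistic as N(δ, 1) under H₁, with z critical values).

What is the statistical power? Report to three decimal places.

Noncentrality parameter: δ = d·√(n/2) = 0.51 × √(84/2) = 3.3052
One-sided α = 0.05 → critical value z_{0.05} = 1.645.
Power = Φ(δ − 1.645) = Φ(1.660) = 0.9516.

Power ≈ 0.952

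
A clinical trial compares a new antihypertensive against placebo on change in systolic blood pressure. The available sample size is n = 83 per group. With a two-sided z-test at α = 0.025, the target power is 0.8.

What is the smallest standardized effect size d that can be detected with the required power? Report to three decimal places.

Required noncentrality: δ = z_{0.0125} + z_{0.20} = 2.241 + 0.842 = 3.083.
(Lower-tail contribution to power is negligible for δ > 0.)
δ = d·√(n/2) ⇒ d = δ/√(n/2) = 3.083/√(83/2) = 0.4786.

d ≈ 0.479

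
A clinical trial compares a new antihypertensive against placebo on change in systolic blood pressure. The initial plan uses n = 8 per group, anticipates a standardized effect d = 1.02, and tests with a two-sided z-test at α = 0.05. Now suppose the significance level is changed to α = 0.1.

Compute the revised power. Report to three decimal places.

Power ≈ 0.654

δ = d·√(n/2) = 1.02 × √(8/2) = 2.0400 (unchanged). New critical value: z_{0.05} = 1.645.
Revised power = Φ(δ − 1.645) + Φ(−δ − 1.645) = Φ(0.395) + Φ(-3.685) = 0.6536 + 0.0001 = 0.6537.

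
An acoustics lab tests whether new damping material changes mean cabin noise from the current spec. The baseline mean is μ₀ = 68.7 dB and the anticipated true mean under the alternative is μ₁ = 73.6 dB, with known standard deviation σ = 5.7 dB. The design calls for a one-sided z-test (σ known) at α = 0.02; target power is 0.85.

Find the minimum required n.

n = 13

Standardized effect: d = |μ₁ − μ₀| / σ = |73.6 − 68.7| / 5.7 = 0.8596
For power 0.85 need Φ(δ − z_{0.02}) = 0.85, so δ = z_{0.02} + z_{0.15} = 2.054 + 1.036 = 3.090.
δ = d·√n ⇒ n = (δ/d)² = (3.090 / 0.8596)² = 12.92.
Rounding up, n = 13.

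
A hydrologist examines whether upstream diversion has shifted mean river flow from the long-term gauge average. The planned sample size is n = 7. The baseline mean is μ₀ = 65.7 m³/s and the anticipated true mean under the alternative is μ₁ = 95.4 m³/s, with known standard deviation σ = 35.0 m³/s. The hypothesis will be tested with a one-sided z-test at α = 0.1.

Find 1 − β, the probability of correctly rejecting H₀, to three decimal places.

Standardized effect: d = |μ₁ − μ₀| / σ = |95.4 − 65.7| / 35.0 = 0.8486
Noncentrality parameter: δ = d·√n = 0.8486 × √7 = 2.2451
One-sided α = 0.1 → critical value z_{0.1} = 1.282.
Power = Φ(δ − 1.282) = Φ(0.964) = 0.8324.

Power ≈ 0.832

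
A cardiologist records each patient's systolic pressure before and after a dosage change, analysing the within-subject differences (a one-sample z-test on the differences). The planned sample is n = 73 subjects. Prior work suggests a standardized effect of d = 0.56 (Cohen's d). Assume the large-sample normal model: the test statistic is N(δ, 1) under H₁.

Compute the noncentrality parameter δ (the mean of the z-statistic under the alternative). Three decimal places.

δ ≈ 4.785

The noncentrality parameter scales effect size by the design's sample-size factor: δ = d·√n = 0.56 × √73 = 4.7846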